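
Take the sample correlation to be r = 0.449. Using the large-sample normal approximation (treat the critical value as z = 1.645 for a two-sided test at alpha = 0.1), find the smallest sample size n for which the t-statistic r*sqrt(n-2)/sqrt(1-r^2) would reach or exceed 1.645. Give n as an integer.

13

Need r·√(n−2)/√(1−r²) ≥ 1.645
√(n−2) ≥ 1.645·√(1−0.201601) / 0.449 = 1.645·0.893532 / 0.449 = 3.2736
n−2 ≥ 10.7165  ⇒  n ≥ 12.7165
Smallest integer n = 13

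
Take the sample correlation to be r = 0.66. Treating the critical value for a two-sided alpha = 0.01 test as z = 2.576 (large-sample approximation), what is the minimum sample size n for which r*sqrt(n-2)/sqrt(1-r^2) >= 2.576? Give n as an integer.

Need r·√(n−2)/√(1−r²) ≥ 2.576
√(n−2) ≥ 2.576·√(1−0.4356) / 0.66 = 2.576·0.751266 / 0.66 = 2.9322
n−2 ≥ 8.5978  ⇒  n ≥ 10.5978
Smallest integer n = 11

11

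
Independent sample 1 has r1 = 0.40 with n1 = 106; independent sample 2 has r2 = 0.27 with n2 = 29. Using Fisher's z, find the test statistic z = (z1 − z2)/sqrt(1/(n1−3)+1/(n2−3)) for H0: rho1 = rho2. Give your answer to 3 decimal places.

0.669

z1 = atanh(0.40) = 0.423649,  z2 = atanh(0.27) = 0.276864
SE = √(1/(n1−3) + 1/(n2−3)) = √(1/103 + 1/26) = √(0.0097087 + 0.0384615) = √0.0481702 = 0.219477
z = (z1 − z2)/SE = (0.423649 − 0.276864) / 0.219477 = 0.146785 / 0.219477 = 0.669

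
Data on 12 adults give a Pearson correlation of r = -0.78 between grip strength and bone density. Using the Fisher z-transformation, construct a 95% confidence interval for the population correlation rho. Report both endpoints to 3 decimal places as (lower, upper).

Fisher z: z_r = atanh(r) = ½·ln((1+(-0.78))/(1−(-0.78))) = -1.045371
SE(z) = 1/√(n−3) = 1/√9 = 0.333333
95% ⇒ z* = 1.960; margin = 1.960·0.333333 = 0.653333
CI on z-scale: (-1.698704, -0.392038)
Back-transform: tanh(-1.698704) = -0.935247, tanh(-0.392038) = -0.373116

(-0.935, -0.373)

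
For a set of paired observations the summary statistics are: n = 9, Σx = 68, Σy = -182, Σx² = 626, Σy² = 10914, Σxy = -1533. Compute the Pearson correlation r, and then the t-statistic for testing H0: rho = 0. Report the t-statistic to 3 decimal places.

S_xy = nΣxy − ΣxΣy = 9·(-1533) − 68·(-182) = -13797 − (-12376) = -1421
S_xx = nΣx² − (Σx)² = 9·626 − 68² = 5634 − 4624 = 1010
S_yy = nΣy² − (Σy)² = 9·10914 − (-182)² = 98226 − 33124 = 65102
r = S_xy / √(S_xx·S_yy) = -1421 / √(1010·65102) = -1421 / √65753020 = -1421 / 8108.8236 = -0.1752
t = r·√(n−2)/√(1−r²) = -0.1752·√7 / √(1−0.030695) = -0.463536 / 0.984533 = -0.471

-0.471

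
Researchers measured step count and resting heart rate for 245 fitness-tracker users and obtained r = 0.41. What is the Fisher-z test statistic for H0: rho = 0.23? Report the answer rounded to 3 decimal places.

Fisher z: atanh(0.41) = 0.435611, atanh(0.23) = 0.234189
z = (z_r − z_0)·√(n−3) = (0.435611 − 0.234189)·√242 = 0.201422 · 15.556349 = 3.133

3.133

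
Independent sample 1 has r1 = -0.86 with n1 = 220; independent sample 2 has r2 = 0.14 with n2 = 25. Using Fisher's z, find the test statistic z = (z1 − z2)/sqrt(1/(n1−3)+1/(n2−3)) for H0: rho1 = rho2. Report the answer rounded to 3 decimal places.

z1 = atanh(-0.86) = -1.293345,  z2 = atanh(0.14) = 0.140926
SE = √(1/(n1−3) + 1/(n2−3)) = √(1/217 + 1/22) = √(0.0046083 + 0.0454545) = √0.0500628 = 0.223747
z = (z1 − z2)/SE = (-1.293345 − 0.140926) / 0.223747 = -1.434271 / 0.223747 = -6.410

-6.410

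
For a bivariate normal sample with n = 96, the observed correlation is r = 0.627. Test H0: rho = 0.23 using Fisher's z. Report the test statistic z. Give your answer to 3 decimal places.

z_r = atanh(0.627) = 0.736457,  z_0 = atanh(0.23) = 0.234189
SE = 1/√(n−3) = 1/√93 = 0.103695
z = (z_r − z_0)/SE = (0.736457 − 0.234189) / 0.103695 = 0.502268 / 0.103695 = 4.844

4.844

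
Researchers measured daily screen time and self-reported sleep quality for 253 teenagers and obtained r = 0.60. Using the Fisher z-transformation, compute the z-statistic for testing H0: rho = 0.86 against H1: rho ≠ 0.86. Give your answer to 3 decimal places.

-9.490

Fisher z: atanh(0.60) = 0.693147, atanh(0.86) = 1.293345
z = (z_r − z_0)·√(n−3) = (0.693147 − 1.293345)·√250 = -0.600198 · 15.811388 = -9.490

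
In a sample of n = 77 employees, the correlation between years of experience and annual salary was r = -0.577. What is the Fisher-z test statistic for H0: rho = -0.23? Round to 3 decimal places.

z_r = atanh(-0.577) = -0.657954,  z_0 = atanh(-0.23) = -0.234189
SE = 1/√(n−3) = 1/√74 = 0.116248
z = (z_r − z_0)/SE = (-0.657954 − (-0.234189)) / 0.116248 = -0.423765 / 0.116248 = -3.645

-3.645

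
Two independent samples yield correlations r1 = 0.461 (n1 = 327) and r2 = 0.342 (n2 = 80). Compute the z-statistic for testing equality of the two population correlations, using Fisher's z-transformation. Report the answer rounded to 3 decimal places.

1.122

z1 = atanh(0.461) = 0.498580,  z2 = atanh(0.342) = 0.356356
SE = √(1/(n1−3) + 1/(n2−3)) = √(1/324 + 1/77) = √(0.0030864 + 0.0129870) = √0.0160734 = 0.126781
z = (z1 − z2)/SE = (0.498580 − 0.356356) / 0.126781 = 0.142224 / 0.126781 = 1.122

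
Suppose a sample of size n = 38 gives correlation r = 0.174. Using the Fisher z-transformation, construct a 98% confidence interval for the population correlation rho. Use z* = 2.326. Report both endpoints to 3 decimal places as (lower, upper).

(-0.214, 0.515)

z_r = atanh(0.174) = 0.175789;  SE = 1/√(n−3) = 1/√35 = 0.169031
z-limits: 0.175789 ± 2.326·0.169031 = 0.175789 ± 0.393166 = [-0.217377, 0.568955]
ρ-limits: (tanh -0.217377, tanh 0.568955) = (-0.214, 0.515)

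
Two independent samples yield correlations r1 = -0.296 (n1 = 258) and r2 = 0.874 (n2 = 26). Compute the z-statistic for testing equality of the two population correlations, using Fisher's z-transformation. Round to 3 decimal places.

z1 = atanh(-0.296) = -0.305130,  z2 = atanh(0.874) = 1.349774
SE = √(1/(n1−3) + 1/(n2−3)) = √(1/255 + 1/23) = √(0.0039216 + 0.0434783) = √0.0473999 = 0.217715
z = (z1 − z2)/SE = (-0.305130 − 1.349774) / 0.217715 = -1.654904 / 0.217715 = -7.601

-7.601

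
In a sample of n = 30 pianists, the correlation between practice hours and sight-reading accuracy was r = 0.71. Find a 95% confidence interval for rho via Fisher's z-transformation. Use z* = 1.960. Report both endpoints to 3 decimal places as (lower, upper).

z_r = atanh(0.71) = 0.887184;  SE = 1/√(n−3) = 1/√27 = 0.192450
z-limits: 0.887184 ± 1.960·0.192450 = 0.887184 ± 0.377202 = [0.509982, 1.264386]
ρ-limits: (tanh 0.509982, tanh 1.264386) = (0.470, 0.852)

(0.470, 0.852)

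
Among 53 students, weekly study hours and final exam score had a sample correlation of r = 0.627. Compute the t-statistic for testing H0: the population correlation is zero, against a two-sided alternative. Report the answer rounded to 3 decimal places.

t = r·√(n−2) / √(1−r²) with r = 0.627, n = 53
  = 0.627·√51 / √(1 − 0.393129)
  = 0.627·7.141428 / 0.779019
  = 4.477675 / 0.779019 = 5.748

5.748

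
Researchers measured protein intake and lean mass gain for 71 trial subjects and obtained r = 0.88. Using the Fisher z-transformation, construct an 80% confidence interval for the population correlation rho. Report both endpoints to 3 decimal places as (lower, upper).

(0.840, 0.911)

Fisher z: z_r = atanh(r) = ½·ln((1+0.88)/(1−0.88)) = 1.375768
SE(z) = 1/√(n−3) = 1/√68 = 0.121268
80% ⇒ z* = 1.282; margin = 1.282·0.121268 = 0.155466
CI on z-scale: (1.220302, 1.531234)
Back-transform: tanh(1.220302) = 0.839743, tanh(1.531234) = 0.910636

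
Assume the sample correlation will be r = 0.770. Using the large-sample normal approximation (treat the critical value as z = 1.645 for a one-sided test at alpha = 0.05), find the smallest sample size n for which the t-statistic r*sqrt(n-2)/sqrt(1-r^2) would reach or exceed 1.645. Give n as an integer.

4

Need r·√(n−2)/√(1−r²) ≥ 1.645
√(n−2) ≥ 1.645·√(1−0.592900) / 0.770 = 1.645·0.638044 / 0.770 = 1.3631
n−2 ≥ 1.8580  ⇒  n ≥ 3.8580
Smallest integer n = 4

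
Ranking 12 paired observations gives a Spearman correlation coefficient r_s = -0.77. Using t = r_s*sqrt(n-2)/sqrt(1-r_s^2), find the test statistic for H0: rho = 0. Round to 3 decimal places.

1 − r_s² = 1 − 0.5929 = 0.4071;  √(1−r_s²) = 0.638044
√(n−2) = √10 = 3.162278
t = r_s·√(n−2)/√(1−r_s²) = -0.77 · 3.162278 / 0.638044 = -3.816

-3.816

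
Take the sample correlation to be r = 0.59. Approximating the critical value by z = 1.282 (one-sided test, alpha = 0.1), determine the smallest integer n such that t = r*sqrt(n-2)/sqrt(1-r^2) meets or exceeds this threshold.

Need r·√(n−2)/√(1−r²) ≥ 1.282
√(n−2) ≥ 1.282·√(1−0.3481) / 0.59 = 1.282·0.807403 / 0.59 = 1.7544
n−2 ≥ 3.0779  ⇒  n ≥ 5.0779
Smallest integer n = 6

6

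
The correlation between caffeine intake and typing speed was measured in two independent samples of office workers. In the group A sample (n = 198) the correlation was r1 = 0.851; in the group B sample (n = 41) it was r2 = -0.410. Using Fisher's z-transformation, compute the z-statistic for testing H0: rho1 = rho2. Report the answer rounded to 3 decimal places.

9.561

z1 = atanh(0.851) = 1.259768,  z2 = atanh(-0.410) = -0.435611
SE = √(1/(n1−3) + 1/(n2−3)) = √(1/195 + 1/38) = √(0.0051282 + 0.0263158) = √0.0314440 = 0.177325
z = (z1 − z2)/SE = (1.259768 − (-0.435611)) / 0.177325 = 1.695379 / 0.177325 = 9.561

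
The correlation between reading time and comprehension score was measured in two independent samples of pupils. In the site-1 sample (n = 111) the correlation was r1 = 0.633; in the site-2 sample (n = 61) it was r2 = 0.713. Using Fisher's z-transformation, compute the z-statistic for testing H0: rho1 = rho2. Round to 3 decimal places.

-0.902

Fisher z-transforms: z1 = atanh(0.633) = 0.746406, z2 = atanh(0.713) = 0.893260; difference d = -0.146854
Var(d) = 1/108 + 1/58 = 0.0092593 + 0.0172414 = 0.0265007
z = d/√Var(d) = -0.146854 / √0.0265007 = -0.146854 / 0.162790 = -0.902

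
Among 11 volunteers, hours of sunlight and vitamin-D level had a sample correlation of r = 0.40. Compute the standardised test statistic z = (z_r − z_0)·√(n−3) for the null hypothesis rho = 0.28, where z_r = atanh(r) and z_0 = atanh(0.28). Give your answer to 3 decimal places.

0.385

Fisher z: atanh(0.40) = 0.423649, atanh(0.28) = 0.287682
z = (z_r − z_0)·√(n−3) = (0.423649 − 0.287682)·√8 = 0.135967 · 2.828427 = 0.385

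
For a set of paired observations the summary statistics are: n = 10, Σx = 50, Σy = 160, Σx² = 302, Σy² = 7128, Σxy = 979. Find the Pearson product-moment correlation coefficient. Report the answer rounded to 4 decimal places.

S_xy = nΣxy − ΣxΣy = 10·979 − 50·160 = 9790 − 8000 = 1790
S_xx = nΣx² − (Σx)² = 10·302 − 50² = 3020 − 2500 = 520
S_yy = nΣy² − (Σy)² = 10·7128 − 160² = 71280 − 25600 = 45680
r = S_xy / √(S_xx·S_yy) = 1790 / √(520·45680) = 1790 / √23753600 = 1790 / 4873.7665 = 0.3673

0.3673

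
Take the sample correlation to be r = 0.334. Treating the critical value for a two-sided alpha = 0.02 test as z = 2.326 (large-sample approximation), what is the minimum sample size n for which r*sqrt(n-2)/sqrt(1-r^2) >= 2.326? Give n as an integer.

Need r·√(n−2)/√(1−r²) ≥ 2.326
√(n−2) ≥ 2.326·√(1−0.111556) / 0.334 = 2.326·0.942573 / 0.334 = 6.5641
n−2 ≥ 43.0874  ⇒  n ≥ 45.0874
Smallest integer n = 46

46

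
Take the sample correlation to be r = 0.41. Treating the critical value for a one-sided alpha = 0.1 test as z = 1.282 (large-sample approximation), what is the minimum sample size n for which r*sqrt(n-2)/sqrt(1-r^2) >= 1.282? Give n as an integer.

Need r·√(n−2)/√(1−r²) ≥ 1.282
√(n−2) ≥ 1.282·√(1−0.1681) / 0.41 = 1.282·0.912086 / 0.41 = 2.8519
n−2 ≥ 8.1333  ⇒  n ≥ 10.1333
Smallest integer n = 11

11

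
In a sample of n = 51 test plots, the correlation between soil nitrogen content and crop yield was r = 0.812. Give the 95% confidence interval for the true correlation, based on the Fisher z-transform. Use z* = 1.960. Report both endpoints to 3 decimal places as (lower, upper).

Fisher z: z_r = atanh(r) = ½·ln((1+0.812)/(1−0.812)) = 1.132872
SE(z) = 1/√(n−3) = 1/√48 = 0.144338
95% ⇒ z* = 1.960; margin = 1.960·0.144338 = 0.282902
CI on z-scale: (0.849970, 1.415774)
Back-transform: tanh(0.849970) = 0.691054, tanh(1.415774) = 0.888714

(0.691, 0.889)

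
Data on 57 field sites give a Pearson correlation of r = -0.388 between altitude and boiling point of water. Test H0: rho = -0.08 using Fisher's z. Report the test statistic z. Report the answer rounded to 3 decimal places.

Fisher z: atanh(-0.388) = -0.409443, atanh(-0.08) = -0.080171
z = (z_r − z_0)·√(n−3) = (-0.409443 − (-0.080171))·√54 = -0.329272 · 7.348469 = -2.420

-2.420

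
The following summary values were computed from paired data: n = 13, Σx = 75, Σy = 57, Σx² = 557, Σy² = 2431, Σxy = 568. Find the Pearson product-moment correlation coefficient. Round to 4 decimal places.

0.4593

S_xy = nΣxy − ΣxΣy = 13·568 − 75·57 = 7384 − 4275 = 3109
S_xx = nΣx² − (Σx)² = 13·557 − 75² = 7241 − 5625 = 1616
S_yy = nΣy² − (Σy)² = 13·2431 − 57² = 31603 − 3249 = 28354
r = S_xy / √(S_xx·S_yy) = 3109 / √(1616·28354) = 3109 / √45820064 = 3109 / 6769.0519 = 0.4593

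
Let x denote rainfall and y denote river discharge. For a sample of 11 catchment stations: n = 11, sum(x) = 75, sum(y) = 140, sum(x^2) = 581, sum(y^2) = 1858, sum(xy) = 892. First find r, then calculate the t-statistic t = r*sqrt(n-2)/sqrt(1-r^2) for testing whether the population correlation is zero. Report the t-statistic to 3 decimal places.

Numerator: nΣxy − (Σx)(Σy) = 11·892 − (75)(140) = -688
Denominator: √[(nΣx²−(Σx)²)(nΣy²−(Σy)²)]
  nΣx²−(Σx)² = 11·581 − 5625 = 766;  nΣy²−(Σy)² = 11·1858 − 19600 = 838
  √(766·838) = √641908 = 801.1916
r = -688 / 801.1916 = -0.8587
t = r·√(n−2)/√(1−r²) = -0.8587·√9 / √(1−0.737366) = -2.576100 / 0.512478 = -5.027

-5.027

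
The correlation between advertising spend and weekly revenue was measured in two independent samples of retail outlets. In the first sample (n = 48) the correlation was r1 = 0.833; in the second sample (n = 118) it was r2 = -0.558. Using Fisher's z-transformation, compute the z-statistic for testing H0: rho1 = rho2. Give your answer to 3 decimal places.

10.395

Fisher z-transforms: z1 = atanh(0.833) = 1.197858, z2 = atanh(-0.558) = -0.629924; difference d = 1.827782
Var(d) = 1/45 + 1/115 = 0.0222222 + 0.0086957 = 0.0309179
z = d/√Var(d) = 1.827782 / √0.0309179 = 1.827782 / 0.175835 = 10.395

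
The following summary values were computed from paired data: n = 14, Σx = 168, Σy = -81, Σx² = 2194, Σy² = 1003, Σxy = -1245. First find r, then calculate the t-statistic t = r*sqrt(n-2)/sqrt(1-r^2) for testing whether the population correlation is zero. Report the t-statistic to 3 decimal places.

S_xy = nΣxy − ΣxΣy = 14·(-1245) − 168·(-81) = -17430 − (-13608) = -3822
S_xx = nΣx² − (Σx)² = 14·2194 − 168² = 30716 − 28224 = 2492
S_yy = nΣy² − (Σy)² = 14·1003 − (-81)² = 14042 − 6561 = 7481
r = S_xy / √(S_xx·S_yy) = -3822 / √(2492·7481) = -3822 / √18642652 = -3822 / 4317.7137 = -0.8852
t = r·√(n−2)/√(1−r²) = -0.8852·√12 / √(1−0.783579) = -3.066423 / 0.465211 = -6.591

-6.591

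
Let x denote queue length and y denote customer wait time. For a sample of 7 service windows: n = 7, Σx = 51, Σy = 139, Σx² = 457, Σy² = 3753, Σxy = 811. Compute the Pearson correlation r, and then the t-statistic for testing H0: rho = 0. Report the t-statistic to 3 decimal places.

-2.147

Numerator: nΣxy − (Σx)(Σy) = 7·811 − (51)(139) = -1412
Denominator: √[(nΣx²−(Σx)²)(nΣy²−(Σy)²)]
  nΣx²−(Σx)² = 7·457 − 2601 = 598;  nΣy²−(Σy)² = 7·3753 − 19321 = 6950
  √(598·6950) = √4156100 = 2038.6515
r = -1412 / 2038.6515 = -0.6926
t = r·√(n−2)/√(1−r²) = -0.6926·√5 / √(1−0.479695) = -1.548701 / 0.721322 = -2.147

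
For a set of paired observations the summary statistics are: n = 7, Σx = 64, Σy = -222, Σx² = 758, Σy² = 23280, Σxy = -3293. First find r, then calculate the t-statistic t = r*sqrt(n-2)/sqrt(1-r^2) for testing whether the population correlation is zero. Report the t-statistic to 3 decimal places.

Numerator: nΣxy − (Σx)(Σy) = 7·(-3293) − (64)(-222) = -8843
Denominator: √[(nΣx²−(Σx)²)(nΣy²−(Σy)²)]
  nΣx²−(Σx)² = 7·758 − 4096 = 1210;  nΣy²−(Σy)² = 7·23280 − 49284 = 113676
  √(1210·113676) = √137547960 = 11728.0842
r = -8843 / 11728.0842 = -0.7540
t = r·√(n−2)/√(1−r²) = -0.7540·√5 / √(1−0.568516) = -1.685995 / 0.656874 = -2.567

-2.567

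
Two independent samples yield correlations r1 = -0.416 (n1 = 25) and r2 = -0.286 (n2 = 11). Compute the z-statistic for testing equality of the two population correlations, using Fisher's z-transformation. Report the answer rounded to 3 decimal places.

-0.360

Fisher z-transforms: z1 = atanh(-0.416) = -0.442845, z2 = atanh(-0.286) = -0.294204; difference d = -0.148641
Var(d) = 1/22 + 1/8 = 0.0454545 + 0.1250000 = 0.1704545
z = d/√Var(d) = -0.148641 / √0.1704545 = -0.148641 / 0.412861 = -0.360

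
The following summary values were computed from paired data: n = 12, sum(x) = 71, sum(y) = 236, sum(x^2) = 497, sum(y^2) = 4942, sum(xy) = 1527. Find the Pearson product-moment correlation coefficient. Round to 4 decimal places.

0.8592

S_xy = nΣxy − ΣxΣy = 12·1527 − 71·236 = 18324 − 16756 = 1568
S_xx = nΣx² − (Σx)² = 12·497 − 71² = 5964 − 5041 = 923
S_yy = nΣy² − (Σy)² = 12·4942 − 236² = 59304 − 55696 = 3608
r = S_xy / √(S_xx·S_yy) = 1568 / √(923·3608) = 1568 / √3330184 = 1568 / 1824.8792 = 0.8592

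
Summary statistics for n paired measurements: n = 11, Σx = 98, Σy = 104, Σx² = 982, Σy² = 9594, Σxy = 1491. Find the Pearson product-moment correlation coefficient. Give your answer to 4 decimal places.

0.5829

S_xy = nΣxy − ΣxΣy = 11·1491 − 98·104 = 16401 − 10192 = 6209
S_xx = nΣx² − (Σx)² = 11·982 − 98² = 10802 − 9604 = 1198
S_yy = nΣy² − (Σy)² = 11·9594 − 104² = 105534 − 10816 = 94718
r = S_xy / √(S_xx·S_yy) = 6209 / √(1198·94718) = 6209 / √113472164 = 6209 / 10652.3314 = 0.5829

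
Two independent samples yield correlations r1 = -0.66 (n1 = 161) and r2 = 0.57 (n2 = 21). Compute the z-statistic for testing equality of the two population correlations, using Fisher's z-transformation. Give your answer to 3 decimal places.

z1 = atanh(-0.66) = -0.792814,  z2 = atanh(0.57) = 0.647523
SE = √(1/(n1−3) + 1/(n2−3)) = √(1/158 + 1/18) = √(0.0063291 + 0.0555556) = √0.0618847 = 0.248766
z = (z1 − z2)/SE = (-0.792814 − 0.647523) / 0.248766 = -1.440337 / 0.248766 = -5.790

-5.790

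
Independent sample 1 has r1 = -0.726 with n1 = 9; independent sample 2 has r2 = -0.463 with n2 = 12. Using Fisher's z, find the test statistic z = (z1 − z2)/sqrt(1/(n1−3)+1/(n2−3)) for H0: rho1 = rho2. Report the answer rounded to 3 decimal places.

-0.795

z1 = atanh(-0.726) = -0.920217,  z2 = atanh(-0.463) = -0.501123
SE = √(1/(n1−3) + 1/(n2−3)) = √(1/6 + 1/9) = √(0.1666667 + 0.1111111) = √0.2777778 = 0.527046
z = (z1 − z2)/SE = (-0.920217 − (-0.501123)) / 0.527046 = -0.419094 / 0.527046 = -0.795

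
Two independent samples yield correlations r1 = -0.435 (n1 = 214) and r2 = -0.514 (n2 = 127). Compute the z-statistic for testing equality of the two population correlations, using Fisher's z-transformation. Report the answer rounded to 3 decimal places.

0.902

Fisher z-transforms: z1 = atanh(-0.435) = -0.466047, z2 = atanh(-0.514) = -0.568151; difference d = 0.102104
Var(d) = 1/211 + 1/124 = 0.0047393 + 0.0080645 = 0.0128038
z = d/√Var(d) = 0.102104 / √0.0128038 = 0.102104 / 0.113154 = 0.902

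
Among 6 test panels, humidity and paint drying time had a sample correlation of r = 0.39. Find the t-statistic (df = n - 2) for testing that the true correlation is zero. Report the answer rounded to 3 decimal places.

0.847

t = r·√(n−2) / √(1−r²) with r = 0.39, n = 6
  = 0.39·√4 / √(1 − 0.1521)
  = 0.39·2.000000 / 0.920815
  = 0.780000 / 0.920815 = 0.847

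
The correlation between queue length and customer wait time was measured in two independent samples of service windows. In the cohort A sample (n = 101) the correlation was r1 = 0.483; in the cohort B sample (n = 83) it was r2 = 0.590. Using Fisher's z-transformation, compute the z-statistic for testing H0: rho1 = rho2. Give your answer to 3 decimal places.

Fisher z-transforms: z1 = atanh(0.483) = 0.526890, z2 = atanh(0.590) = 0.677666; difference d = -0.150776
Var(d) = 1/98 + 1/80 = 0.0102041 + 0.0125000 = 0.0227041
z = d/√Var(d) = -0.150776 / √0.0227041 = -0.150776 / 0.150679 = -1.001

-1.001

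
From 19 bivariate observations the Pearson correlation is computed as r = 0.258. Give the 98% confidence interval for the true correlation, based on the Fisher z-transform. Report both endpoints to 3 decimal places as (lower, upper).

z_r = atanh(0.258) = 0.263965;  SE = 1/√(n−3) = 1/√16 = 0.250000
z-limits: 0.263965 ± 2.326·0.250000 = 0.263965 ± 0.581500 = [-0.317535, 0.845465]
ρ-limits: (tanh -0.317535, tanh 0.845465) = (-0.307, 0.689)

(-0.307, 0.689)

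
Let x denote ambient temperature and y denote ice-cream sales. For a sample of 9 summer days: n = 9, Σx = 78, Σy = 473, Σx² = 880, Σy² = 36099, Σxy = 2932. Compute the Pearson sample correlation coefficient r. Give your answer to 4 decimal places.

-0.7709

S_xy = nΣxy − ΣxΣy = 9·2932 − 78·473 = 26388 − 36894 = -10506
S_xx = nΣx² − (Σx)² = 9·880 − 78² = 7920 − 6084 = 1836
S_yy = nΣy² − (Σy)² = 9·36099 − 473² = 324891 − 223729 = 101162
r = S_xy / √(S_xx·S_yy) = -10506 / √(1836·101162) = -10506 / √185733432 = -10506 / 13628.4053 = -0.7709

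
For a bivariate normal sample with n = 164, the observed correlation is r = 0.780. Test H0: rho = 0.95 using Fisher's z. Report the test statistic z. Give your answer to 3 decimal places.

z_r = atanh(0.780) = 1.045371,  z_0 = atanh(0.95) = 1.831781
SE = 1/√(n−3) = 1/√161 = 0.078811
z = (z_r − z_0)/SE = (1.045371 − 1.831781) / 0.078811 = -0.786410 / 0.078811 = -9.978

-9.978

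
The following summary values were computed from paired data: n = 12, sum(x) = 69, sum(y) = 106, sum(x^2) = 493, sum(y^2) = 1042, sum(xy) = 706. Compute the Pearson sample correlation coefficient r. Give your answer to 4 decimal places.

0.9569

S_xy = nΣxy − ΣxΣy = 12·706 − 69·106 = 8472 − 7314 = 1158
S_xx = nΣx² − (Σx)² = 12·493 − 69² = 5916 − 4761 = 1155
S_yy = nΣy² − (Σy)² = 12·1042 − 106² = 12504 − 11236 = 1268
r = S_xy / √(S_xx·S_yy) = 1158 / √(1155·1268) = 1158 / √1464540 = 1158 / 1210.1818 = 0.9569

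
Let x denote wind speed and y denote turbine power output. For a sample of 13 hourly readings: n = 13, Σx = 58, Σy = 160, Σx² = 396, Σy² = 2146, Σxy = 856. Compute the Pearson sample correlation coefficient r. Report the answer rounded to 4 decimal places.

S_xy = nΣxy − ΣxΣy = 13·856 − 58·160 = 11128 − 9280 = 1848
S_xx = nΣx² − (Σx)² = 13·396 − 58² = 5148 − 3364 = 1784
S_yy = nΣy² − (Σy)² = 13·2146 − 160² = 27898 − 25600 = 2298
r = S_xy / √(S_xx·S_yy) = 1848 / √(1784·2298) = 1848 / √4099632 = 1848 / 2024.7548 = 0.9127

0.9127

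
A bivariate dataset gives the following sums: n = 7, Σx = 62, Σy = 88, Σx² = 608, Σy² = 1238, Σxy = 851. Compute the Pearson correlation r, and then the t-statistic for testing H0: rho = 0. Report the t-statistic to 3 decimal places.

3.121

S_xy = nΣxy − ΣxΣy = 7·851 − 62·88 = 5957 − 5456 = 501
S_xx = nΣx² − (Σx)² = 7·608 − 62² = 4256 − 3844 = 412
S_yy = nΣy² − (Σy)² = 7·1238 − 88² = 8666 − 7744 = 922
r = S_xy / √(S_xx·S_yy) = 501 / √(412·922) = 501 / √379864 = 501 / 616.3311 = 0.8129
t = r·√(n−2)/√(1−r²) = 0.8129·√5 / √(1−0.660806) = 1.817700 / 0.582404 = 3.121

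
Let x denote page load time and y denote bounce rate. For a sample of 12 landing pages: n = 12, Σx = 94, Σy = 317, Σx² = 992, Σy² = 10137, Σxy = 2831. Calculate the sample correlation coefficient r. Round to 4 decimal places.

Numerator: nΣxy − (Σx)(Σy) = 12·2831 − (94)(317) = 4174
Denominator: √[(nΣx²−(Σx)²)(nΣy²−(Σy)²)]
  nΣx²−(Σx)² = 12·992 − 8836 = 3068;  nΣy²−(Σy)² = 12·10137 − 100489 = 21155
  √(3068·21155) = √64903540 = 8056.2733
r = 4174 / 8056.2733 = 0.5181

0.5181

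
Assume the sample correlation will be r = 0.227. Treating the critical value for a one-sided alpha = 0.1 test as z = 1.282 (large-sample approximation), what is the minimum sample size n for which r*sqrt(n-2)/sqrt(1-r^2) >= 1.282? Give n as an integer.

33

r√(n−2)/√(1−r²) ≥ 1.282  ⇔  n−2 ≥ (1.282)²·(1−r²)/r²
(1−r²)/r² = (1−0.051529)/0.051529 = 18.4065
n ≥ 2 + 1.643524·18.4065 = 2 + 30.2515 = 32.2515
⌈32.2515⌉ = 33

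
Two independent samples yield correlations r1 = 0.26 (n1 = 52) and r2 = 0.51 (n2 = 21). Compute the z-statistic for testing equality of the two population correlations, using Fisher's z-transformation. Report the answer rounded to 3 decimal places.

z1 = atanh(0.26) = 0.266108,  z2 = atanh(0.51) = 0.562730
SE = √(1/(n1−3) + 1/(n2−3)) = √(1/49 + 1/18) = √(0.0204082 + 0.0555556) = √0.0759638 = 0.275615
z = (z1 − z2)/SE = (0.266108 − 0.562730) / 0.275615 = -0.296622 / 0.275615 = -1.076

-1.076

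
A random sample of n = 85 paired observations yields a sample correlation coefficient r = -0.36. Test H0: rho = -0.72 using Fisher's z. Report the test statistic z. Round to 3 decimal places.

Fisher z: atanh(-0.36) = -0.376886, atanh(-0.72) = -0.907645
z = (z_r − z_0)·√(n−3) = (-0.376886 − (-0.907645))·√82 = 0.530759 · 9.055385 = 4.806

4.806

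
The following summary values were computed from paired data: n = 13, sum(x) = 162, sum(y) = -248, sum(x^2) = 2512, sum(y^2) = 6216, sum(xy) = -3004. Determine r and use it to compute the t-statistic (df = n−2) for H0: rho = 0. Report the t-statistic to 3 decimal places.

0.337

S_xy = nΣxy − ΣxΣy = 13·(-3004) − 162·(-248) = -39052 − (-40176) = 1124
S_xx = nΣx² − (Σx)² = 13·2512 − 162² = 32656 − 26244 = 6412
S_yy = nΣy² − (Σy)² = 13·6216 − (-248)² = 80808 − 61504 = 19304
r = S_xy / √(S_xx·S_yy) = 1124 / √(6412·19304) = 1124 / √123777248 = 1124 / 11125.5224 = 0.1010
t = r·√(n−2)/√(1−r²) = 0.1010·√11 / √(1−0.010201) = 0.334979 / 0.994886 = 0.337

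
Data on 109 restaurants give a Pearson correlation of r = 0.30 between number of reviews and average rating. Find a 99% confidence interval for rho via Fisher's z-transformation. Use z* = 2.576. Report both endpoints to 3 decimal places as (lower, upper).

(0.059, 0.508)

Fisher z: z_r = atanh(r) = ½·ln((1+0.30)/(1−0.30)) = 0.309520
SE(z) = 1/√(n−3) = 1/√106 = 0.097129
99% ⇒ z* = 2.576; margin = 2.576·0.097129 = 0.250204
CI on z-scale: (0.059316, 0.559724)
Back-transform: tanh(0.059316) = 0.059247, tanh(0.559724) = 0.507773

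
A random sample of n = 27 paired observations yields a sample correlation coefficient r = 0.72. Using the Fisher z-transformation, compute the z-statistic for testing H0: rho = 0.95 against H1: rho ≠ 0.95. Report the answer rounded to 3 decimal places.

z_r = atanh(0.72) = 0.907645,  z_0 = atanh(0.95) = 1.831781
SE = 1/√(n−3) = 1/√24 = 0.204124
z = (z_r − z_0)/SE = (0.907645 − 1.831781) / 0.204124 = -0.924136 / 0.204124 = -4.527

-4.527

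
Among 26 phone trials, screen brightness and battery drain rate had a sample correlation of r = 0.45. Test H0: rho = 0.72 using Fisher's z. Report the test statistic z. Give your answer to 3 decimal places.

-2.028

Fisher z: atanh(0.45) = 0.484700, atanh(0.72) = 0.907645
z = (z_r − z_0)·√(n−3) = (0.484700 − 0.907645)·√23 = -0.422945 · 4.795832 = -2.028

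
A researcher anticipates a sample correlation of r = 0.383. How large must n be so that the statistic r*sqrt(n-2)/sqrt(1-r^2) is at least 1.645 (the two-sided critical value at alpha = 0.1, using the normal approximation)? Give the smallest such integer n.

18

r√(n−2)/√(1−r²) ≥ 1.645  ⇔  n−2 ≥ (1.645)²·(1−r²)/r²
(1−r²)/r² = (1−0.146689)/0.146689 = 5.8171
n ≥ 2 + 2.706025·5.8171 = 2 + 15.7412 = 17.7412
⌈17.7412⌉ = 18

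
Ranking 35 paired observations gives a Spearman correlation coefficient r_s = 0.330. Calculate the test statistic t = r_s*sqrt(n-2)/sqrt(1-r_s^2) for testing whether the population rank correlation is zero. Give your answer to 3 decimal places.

2.008

t = r_s·√(n−2) / √(1−r_s²) with r_s = 0.330, n = 35
  = 0.330·√33 / √(1 − 0.108900)
  = 0.330·5.744563 / 0.943981
  = 1.895706 / 0.943981 = 2.008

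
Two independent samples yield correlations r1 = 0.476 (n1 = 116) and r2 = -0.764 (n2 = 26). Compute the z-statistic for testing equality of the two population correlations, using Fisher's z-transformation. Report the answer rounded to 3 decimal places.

z1 = atanh(0.476) = 0.517800,  z2 = atanh(-0.764) = -1.005754
SE = √(1/(n1−3) + 1/(n2−3)) = √(1/113 + 1/23) = √(0.0088496 + 0.0434783) = √0.0523279 = 0.228753
z = (z1 − z2)/SE = (0.517800 − (-1.005754)) / 0.228753 = 1.523554 / 0.228753 = 6.660

6.660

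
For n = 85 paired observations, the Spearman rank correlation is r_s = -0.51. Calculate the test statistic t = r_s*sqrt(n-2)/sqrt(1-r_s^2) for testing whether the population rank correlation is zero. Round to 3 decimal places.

t = r_s·√(n−2) / √(1−r_s²) with r_s = -0.51, n = 85
  = -0.51·√83 / √(1 − 0.2601)
  = -0.51·9.110434 / 0.860174
  = -4.646321 / 0.860174 = -5.402

-5.402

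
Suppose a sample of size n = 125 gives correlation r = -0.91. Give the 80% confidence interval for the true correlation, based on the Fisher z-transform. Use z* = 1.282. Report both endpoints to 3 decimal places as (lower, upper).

(-0.928, -0.888)

Fisher z: z_r = atanh(r) = ½·ln((1+(-0.91))/(1−(-0.91))) = -1.527524
SE(z) = 1/√(n−3) = 1/√122 = 0.090536
80% ⇒ z* = 1.282; margin = 1.282·0.090536 = 0.116067
CI on z-scale: (-1.643591, -1.411457)
Back-transform: tanh(-1.643591) = -0.927973, tanh(-1.411457) = -0.887803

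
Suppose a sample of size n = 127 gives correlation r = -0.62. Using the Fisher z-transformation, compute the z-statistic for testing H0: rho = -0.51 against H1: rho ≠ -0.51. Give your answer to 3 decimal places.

-1.807

Fisher z: atanh(-0.62) = -0.725005, atanh(-0.51) = -0.562730
z = (z_r − z_0)·√(n−3) = (-0.725005 − (-0.562730))·√124 = -0.162275 · 11.135529 = -1.807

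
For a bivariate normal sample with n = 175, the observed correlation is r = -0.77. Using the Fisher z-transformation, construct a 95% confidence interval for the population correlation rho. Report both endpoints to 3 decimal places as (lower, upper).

(-0.824, -0.702)

Fisher z: z_r = atanh(r) = ½·ln((1+(-0.77))/(1−(-0.77))) = -1.020328
SE(z) = 1/√(n−3) = 1/√172 = 0.076249
95% ⇒ z* = 1.960; margin = 1.960·0.076249 = 0.149448
CI on z-scale: (-1.169776, -0.870880)
Back-transform: tanh(-1.169776) = -0.824200, tanh(-0.870880) = -0.701821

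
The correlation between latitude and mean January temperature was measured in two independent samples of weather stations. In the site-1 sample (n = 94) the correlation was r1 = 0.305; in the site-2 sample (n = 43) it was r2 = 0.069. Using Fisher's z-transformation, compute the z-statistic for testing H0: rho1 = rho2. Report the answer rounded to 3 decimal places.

Fisher z-transforms: z1 = atanh(0.305) = 0.315023, z2 = atanh(0.069) = 0.069110; difference d = 0.245913
Var(d) = 1/91 + 1/40 = 0.0109890 + 0.0250000 = 0.0359890
z = d/√Var(d) = 0.245913 / √0.0359890 = 0.245913 / 0.189708 = 1.296

1.296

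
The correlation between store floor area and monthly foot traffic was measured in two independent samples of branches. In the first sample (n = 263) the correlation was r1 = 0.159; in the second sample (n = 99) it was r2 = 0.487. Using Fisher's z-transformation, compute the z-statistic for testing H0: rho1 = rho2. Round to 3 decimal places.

-3.113

Fisher z-transforms: z1 = atanh(0.159) = 0.160361, z2 = atanh(0.487) = 0.532120; difference d = -0.371759
Var(d) = 1/260 + 1/96 = 0.0038462 + 0.0104167 = 0.0142629
z = d/√Var(d) = -0.371759 / √0.0142629 = -0.371759 / 0.119427 = -3.113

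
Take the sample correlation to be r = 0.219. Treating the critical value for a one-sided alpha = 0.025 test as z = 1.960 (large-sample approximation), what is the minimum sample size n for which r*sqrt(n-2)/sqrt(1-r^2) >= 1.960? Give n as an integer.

r√(n−2)/√(1−r²) ≥ 1.960  ⇔  n−2 ≥ (1.960)²·(1−r²)/r²
(1−r²)/r² = (1−0.047961)/0.047961 = 19.8503
n ≥ 2 + 3.8416·19.8503 = 2 + 76.2569 = 78.2569
⌈78.2569⌉ = 79

79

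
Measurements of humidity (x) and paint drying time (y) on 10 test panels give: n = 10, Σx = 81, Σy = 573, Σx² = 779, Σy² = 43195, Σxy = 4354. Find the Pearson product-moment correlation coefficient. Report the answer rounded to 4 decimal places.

-0.2546

S_xy = nΣxy − ΣxΣy = 10·4354 − 81·573 = 43540 − 46413 = -2873
S_xx = nΣx² − (Σx)² = 10·779 − 81² = 7790 − 6561 = 1229
S_yy = nΣy² − (Σy)² = 10·43195 − 573² = 431950 − 328329 = 103621
r = S_xy / √(S_xx·S_yy) = -2873 / √(1229·103621) = -2873 / √127350209 = -2873 / 11284.9550 = -0.2546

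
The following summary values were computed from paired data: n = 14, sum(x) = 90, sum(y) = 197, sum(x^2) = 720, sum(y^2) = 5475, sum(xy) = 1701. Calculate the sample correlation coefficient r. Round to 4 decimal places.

0.7029

S_xy = nΣxy − ΣxΣy = 14·1701 − 90·197 = 23814 − 17730 = 6084
S_xx = nΣx² − (Σx)² = 14·720 − 90² = 10080 − 8100 = 1980
S_yy = nΣy² − (Σy)² = 14·5475 − 197² = 76650 − 38809 = 37841
r = S_xy / √(S_xx·S_yy) = 6084 / √(1980·37841) = 6084 / √74925180 = 6084 / 8655.9332 = 0.7029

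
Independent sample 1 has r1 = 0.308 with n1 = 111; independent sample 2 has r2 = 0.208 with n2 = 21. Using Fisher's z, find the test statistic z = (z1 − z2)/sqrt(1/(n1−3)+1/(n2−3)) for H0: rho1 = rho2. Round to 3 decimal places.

Fisher z-transforms: z1 = atanh(0.308) = 0.318334, z2 = atanh(0.208) = 0.211080; difference d = 0.107254
Var(d) = 1/108 + 1/18 = 0.0092593 + 0.0555556 = 0.0648149
z = d/√Var(d) = 0.107254 / √0.0648149 = 0.107254 / 0.254588 = 0.421

0.421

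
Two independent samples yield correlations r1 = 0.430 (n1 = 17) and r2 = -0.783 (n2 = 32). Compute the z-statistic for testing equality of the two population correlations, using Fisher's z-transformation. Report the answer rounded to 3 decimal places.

4.649

Fisher z-transforms: z1 = atanh(0.430) = 0.459897, z2 = atanh(-0.783) = -1.053078; difference d = 1.512975
Var(d) = 1/14 + 1/29 = 0.0714286 + 0.0344828 = 0.1059114
z = d/√Var(d) = 1.512975 / √0.1059114 = 1.512975 / 0.325440 = 4.649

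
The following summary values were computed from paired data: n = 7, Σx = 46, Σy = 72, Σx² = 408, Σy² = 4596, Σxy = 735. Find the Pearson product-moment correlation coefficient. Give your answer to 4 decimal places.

0.4102

Numerator: nΣxy − (Σx)(Σy) = 7·735 − (46)(72) = 1833
Denominator: √[(nΣx²−(Σx)²)(nΣy²−(Σy)²)]
  nΣx²−(Σx)² = 7·408 − 2116 = 740;  nΣy²−(Σy)² = 7·4596 − 5184 = 26988
  √(740·26988) = √19971120 = 4468.9059
r = 1833 / 4468.9059 = 0.4102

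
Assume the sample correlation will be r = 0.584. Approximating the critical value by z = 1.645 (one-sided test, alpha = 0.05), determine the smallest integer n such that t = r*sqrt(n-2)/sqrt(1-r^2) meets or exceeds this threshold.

Need r·√(n−2)/√(1−r²) ≥ 1.645
√(n−2) ≥ 1.645·√(1−0.341056) / 0.584 = 1.645·0.811754 / 0.584 = 2.2865
n−2 ≥ 5.2281  ⇒  n ≥ 7.2281
Smallest integer n = 8

8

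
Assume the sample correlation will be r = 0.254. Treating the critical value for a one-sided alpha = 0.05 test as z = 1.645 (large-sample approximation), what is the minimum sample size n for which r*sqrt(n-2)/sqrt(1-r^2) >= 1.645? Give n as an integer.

r√(n−2)/√(1−r²) ≥ 1.645  ⇔  n−2 ≥ (1.645)²·(1−r²)/r²
(1−r²)/r² = (1−0.064516)/0.064516 = 14.5000
n ≥ 2 + 2.706025·14.5000 = 2 + 39.2374 = 41.2374
⌈41.2374⌉ = 42

42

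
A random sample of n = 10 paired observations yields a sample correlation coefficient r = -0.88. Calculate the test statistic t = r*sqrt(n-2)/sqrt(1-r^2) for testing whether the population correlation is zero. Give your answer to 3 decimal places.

t = r·√(n−2) / √(1−r²) with r = -0.88, n = 10
  = -0.88·√8 / √(1 − 0.7744)
  = -0.88·2.828427 / 0.474974
  = -2.489016 / 0.474974 = -5.240

-5.240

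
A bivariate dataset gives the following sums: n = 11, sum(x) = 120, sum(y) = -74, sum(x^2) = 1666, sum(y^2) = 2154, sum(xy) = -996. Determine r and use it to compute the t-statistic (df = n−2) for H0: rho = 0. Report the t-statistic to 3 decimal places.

S_xy = nΣxy − ΣxΣy = 11·(-996) − 120·(-74) = -10956 − (-8880) = -2076
S_xx = nΣx² − (Σx)² = 11·1666 − 120² = 18326 − 14400 = 3926
S_yy = nΣy² − (Σy)² = 11·2154 − (-74)² = 23694 − 5476 = 18218
r = S_xy / √(S_xx·S_yy) = -2076 / √(3926·18218) = -2076 / √71523868 = -2076 / 8457.1785 = -0.2455
t = r·√(n−2)/√(1−r²) = -0.2455·√9 / √(1−0.060270) = -0.736500 / 0.969397 = -0.760

-0.760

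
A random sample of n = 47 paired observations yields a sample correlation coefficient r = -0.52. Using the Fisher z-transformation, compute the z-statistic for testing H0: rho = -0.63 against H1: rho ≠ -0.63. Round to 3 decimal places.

1.095

Fisher z: atanh(-0.52) = -0.576340, atanh(-0.63) = -0.741416
z = (z_r − z_0)·√(n−3) = (-0.576340 − (-0.741416))·√44 = 0.165076 · 6.633250 = 1.095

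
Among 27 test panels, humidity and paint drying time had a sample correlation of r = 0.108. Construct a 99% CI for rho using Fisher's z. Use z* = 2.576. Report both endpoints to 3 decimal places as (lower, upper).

z_r = atanh(0.108) = 0.108423;  SE = 1/√(n−3) = 1/√24 = 0.204124
z-limits: 0.108423 ± 2.576·0.204124 = 0.108423 ± 0.525823 = [-0.417400, 0.634246]
ρ-limits: (tanh -0.417400, tanh 0.634246) = (-0.395, 0.561)

(-0.395, 0.561)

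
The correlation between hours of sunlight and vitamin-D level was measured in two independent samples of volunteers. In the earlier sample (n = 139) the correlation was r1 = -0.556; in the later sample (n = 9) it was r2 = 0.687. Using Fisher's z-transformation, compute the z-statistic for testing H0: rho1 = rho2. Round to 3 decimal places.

-3.522

z1 = atanh(-0.556) = -0.627025,  z2 = atanh(0.687) = 0.842252
SE = √(1/(n1−3) + 1/(n2−3)) = √(1/136 + 1/6) = √(0.0073529 + 0.1666667) = √0.1740196 = 0.417157
z = (z1 − z2)/SE = (-0.627025 − 0.842252) / 0.417157 = -1.469277 / 0.417157 = -3.522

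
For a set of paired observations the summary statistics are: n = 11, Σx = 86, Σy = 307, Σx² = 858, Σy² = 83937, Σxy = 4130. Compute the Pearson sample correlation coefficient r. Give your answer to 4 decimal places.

Numerator: nΣxy − (Σx)(Σy) = 11·4130 − (86)(307) = 19028
Denominator: √[(nΣx²−(Σx)²)(nΣy²−(Σy)²)]
  nΣx²−(Σx)² = 11·858 − 7396 = 2042;  nΣy²−(Σy)² = 11·83937 − 94249 = 829058
  √(2042·829058) = √1692936436 = 41145.3088
r = 19028 / 41145.3088 = 0.4625

0.4625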